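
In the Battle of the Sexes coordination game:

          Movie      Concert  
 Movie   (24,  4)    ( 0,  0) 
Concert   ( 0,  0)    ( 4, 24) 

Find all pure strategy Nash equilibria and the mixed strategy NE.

Pure NE: (Movie, Movie) and (Concert, Concert); Mixed NE: p = 0.8571, q = 0.1429

Work:
Check pure NE:
(Movie, Movie): (24, 4) - no unilateral deviation beneficial
(Concert, Concert): (4, 24) - no unilateral deviation beneficial
Mixed NE: P1 plays Movie with p = 0.8571, P2 plays Movie with q = 0.1429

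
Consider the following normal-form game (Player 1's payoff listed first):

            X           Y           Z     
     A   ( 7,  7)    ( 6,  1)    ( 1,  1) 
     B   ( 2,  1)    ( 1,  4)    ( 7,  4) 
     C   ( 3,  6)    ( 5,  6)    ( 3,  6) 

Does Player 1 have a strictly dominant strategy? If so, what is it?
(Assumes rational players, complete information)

No strictly dominant strategy exists for Player 1

Work:
A strategy strictly dominates another if it gives a strictly higher payoff against every opponent action. Compare each pair of P1's strategies column-by-column:
  A vs B: [7 vs 2, 6 vs 1, 1 vs 7] → A does not strictly dominate B (column Z: 1 ≤ 7)
  A vs C: [7 vs 3, 6 vs 5, 1 vs 3] → A does not strictly dominate C (column Z: 1 ≤ 3)
  B vs A: [2 vs 7, 1 vs 6, 7 vs 1] → B does not strictly dominate A (column X: 2 ≤ 7)
  B vs C: [2 vs 3, 1 vs 5, 7 vs 3] → B does not strictly dominate C (column X: 2 ≤ 3)
  C vs A: [3 vs 7, 5 vs 6, 3 vs 1] → C does not strictly dominate A (column X: 3 ≤ 7)
  C vs B: [3 vs 2, 5 vs 1, 3 vs 7] → C does not strictly dominate B (column Z: 3 ≤ 7)
No single strategy strictly dominates all others → no strictly dominant strategy.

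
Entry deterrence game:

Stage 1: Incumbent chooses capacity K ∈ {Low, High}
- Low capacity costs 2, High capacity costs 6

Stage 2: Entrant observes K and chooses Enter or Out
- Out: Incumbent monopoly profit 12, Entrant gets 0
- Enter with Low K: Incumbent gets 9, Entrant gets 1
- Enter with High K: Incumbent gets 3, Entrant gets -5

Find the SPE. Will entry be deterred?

SPE: (Low, Enter|Low, Out|High); Entry not deterred. Incumbent net profit = 7, Entrant gets 1

Work:
After Low K: Entrant enters (1 > 0)
After High K: Entrant stays out (-5 < 0)
Incumbent: Low → 9−2=7, High → 12−6=6
Incumbent chooses Low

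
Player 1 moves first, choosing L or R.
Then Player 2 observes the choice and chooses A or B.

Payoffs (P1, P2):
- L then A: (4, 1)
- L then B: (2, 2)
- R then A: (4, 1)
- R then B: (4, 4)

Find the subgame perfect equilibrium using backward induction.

P1 plays R, P2 plays B after L and B after R; Payoff (4, 4)

Work:
Backward induction:
After L: P2 chooses B → P1 gets 2
After R: P2 chooses B → P1 gets 4
P1 chooses R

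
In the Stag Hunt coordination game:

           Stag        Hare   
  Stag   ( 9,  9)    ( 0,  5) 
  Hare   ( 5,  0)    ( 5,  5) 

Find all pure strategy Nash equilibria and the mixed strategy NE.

Pure NE: (Stag, Stag) and (Hare, Hare); Mixed NE: p = 0.5556, q = 0.5556

Work:
Check pure NE:
(Stag, Stag): (9, 9) - no unilateral deviation beneficial
(Hare, Hare): (5, 5) - no unilateral deviation beneficial
Mixed NE: P1 plays Stag with p = 0.5556, P2 plays Stag with q = 0.5556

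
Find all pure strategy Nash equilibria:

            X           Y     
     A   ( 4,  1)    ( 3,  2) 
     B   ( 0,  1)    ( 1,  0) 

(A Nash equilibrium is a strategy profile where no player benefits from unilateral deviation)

Nash equilibrium: (A, Y)

Work:
Best responses:
  P1 vs X: payoffs [4, 0] → best response A (payoff 4)
  P1 vs Y: payoffs [3, 1] → best response A (payoff 3)
  P2 vs A: payoffs [1, 2] → best response Y (payoff 2)
  P2 vs B: payoffs [1, 0] → best response X (payoff 1)
Mutual best responses: (A,Y) → Nash equilibria.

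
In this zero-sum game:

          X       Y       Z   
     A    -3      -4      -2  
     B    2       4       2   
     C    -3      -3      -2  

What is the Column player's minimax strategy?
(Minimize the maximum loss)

Column should play X or Z (all achieve the minimum), value = 2

Work:
Column player minimizes Row's maximum payoff:
Column X: max payoff to Row = 2
Column Y: max payoff to Row = 4
Column Z: max payoff to Row = 2
Minimum is 2, achieved by columns X, Z (tied).
Each of X or Z is a minimax strategy.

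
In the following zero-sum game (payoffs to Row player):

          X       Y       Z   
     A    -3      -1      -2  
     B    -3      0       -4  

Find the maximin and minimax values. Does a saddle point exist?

Maximin = -3, Minimax = -3, Saddle: True

Work:
Row minimums: [-3, -4] → maximin = -3
Column maximums: [-3, 0, -2] → minimax = -3
Saddle point exists! Game value = -3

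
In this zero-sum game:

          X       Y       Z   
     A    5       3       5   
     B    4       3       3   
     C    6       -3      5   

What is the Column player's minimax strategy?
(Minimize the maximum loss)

Column should play Y, value = 3

Work:
Column player minimizes Row's maximum payoff:
Column X: max payoff to Row = 6
Column Y: max payoff to Row = 3
Column Z: max payoff to Row = 5
Minimum is 3, achieved by column Y.
Minimax strategy: Y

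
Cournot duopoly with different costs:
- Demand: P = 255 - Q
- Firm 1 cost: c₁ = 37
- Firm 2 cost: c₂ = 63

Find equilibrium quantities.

q₁* = 81.33, q₂* = 55.33

Work:
Reaction: q₁ = (255 - 37 - q₂)/2
Reaction: q₂ = (255 - 63 - q₁)/2
Solve simultaneously:
q₁* = (255 - 2×37 + 63)/3 = 81.33
q₂* = (255 - 2×63 + 37)/3 = 55.33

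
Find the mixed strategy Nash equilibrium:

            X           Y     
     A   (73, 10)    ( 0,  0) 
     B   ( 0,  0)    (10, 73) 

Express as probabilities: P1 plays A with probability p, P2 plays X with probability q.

p = 0.8795, q = 0.1205

Work:
Find probabilities that make opponent indifferent:
P2 chooses q to make P1 indifferent between A and B
P1 chooses p to make P2 indifferent between X and Y
Mixed NE: P1 plays (A: 0.8795, B: 0.1205), P2 plays (X: 0.1205, Y: 0.8795)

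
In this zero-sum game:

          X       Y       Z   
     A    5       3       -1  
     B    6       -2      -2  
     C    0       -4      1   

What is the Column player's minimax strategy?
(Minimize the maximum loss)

Column should play Z, value = 1

Work:
Column player minimizes Row's maximum payoff:
Column X: max payoff to Row = 6
Column Y: max payoff to Row = 3
Column Z: max payoff to Row = 1
Minimum is 1, achieved by column Z.
Minimax strategy: Z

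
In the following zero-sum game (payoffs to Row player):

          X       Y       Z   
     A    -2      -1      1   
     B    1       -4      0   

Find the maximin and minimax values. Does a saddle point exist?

Maximin = -2, Minimax = -1, Saddle: False

Work:
Row minimums: [-2, -4] → maximin = -2
Column maximums: [1, -1, 1] → minimax = -1
No saddle point (maximin ≠ minimax). Mixed strategy needed.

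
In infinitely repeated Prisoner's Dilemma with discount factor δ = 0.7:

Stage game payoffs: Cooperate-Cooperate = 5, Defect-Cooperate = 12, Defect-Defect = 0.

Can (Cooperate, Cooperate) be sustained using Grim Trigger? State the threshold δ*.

δ* = 0.5833; since δ = 0.7 ≥ 0.5833, cooperation can be sustained

Work:
For Grim Trigger:
Cooperate forever: 5/(1-δ)
Defect then punished: 12 + 0·δ/(1-δ)
Need: 5/(1-δ) ≥ 12 + 0·δ/(1-δ)
Solving: δ ≥ (T-R)/(T-P) = (12-5)/(12-0) = 0.5833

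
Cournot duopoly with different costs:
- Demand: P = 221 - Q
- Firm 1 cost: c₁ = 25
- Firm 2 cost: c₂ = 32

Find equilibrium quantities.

q₁* = 67.67, q₂* = 60.67

Work:
Reaction: q₁ = (221 - 25 - q₂)/2
Reaction: q₂ = (221 - 32 - q₁)/2
Solve simultaneously:
q₁* = (221 - 2×25 + 32)/3 = 67.67
q₂* = (221 - 2×32 + 25)/3 = 60.67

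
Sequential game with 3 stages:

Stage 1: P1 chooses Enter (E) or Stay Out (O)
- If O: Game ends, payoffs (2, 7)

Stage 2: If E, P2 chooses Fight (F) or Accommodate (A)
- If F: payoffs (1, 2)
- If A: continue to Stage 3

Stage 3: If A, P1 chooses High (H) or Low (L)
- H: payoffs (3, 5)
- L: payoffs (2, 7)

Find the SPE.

SPE: (E, A, H); Outcome (3, 5)

Work:
Stage 3: P1 chooses H (3 vs 2)
Stage 2: P2: F->2, A->5 (anticipating H). Choose A
Stage 1: P1: O->2, E->3 (anticipating A, H). Choose E
SPE path: E -> A -> H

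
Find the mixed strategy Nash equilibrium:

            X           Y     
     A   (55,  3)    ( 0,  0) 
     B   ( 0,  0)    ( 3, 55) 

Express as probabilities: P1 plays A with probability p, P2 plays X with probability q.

p = 0.9483, q = 0.0517

Work:
Find probabilities that make opponent indifferent:
P2 chooses q to make P1 indifferent between A and B
P1 chooses p to make P2 indifferent between X and Y
Mixed NE: P1 plays (A: 0.9483, B: 0.0517), P2 plays (X: 0.0517, Y: 0.9483)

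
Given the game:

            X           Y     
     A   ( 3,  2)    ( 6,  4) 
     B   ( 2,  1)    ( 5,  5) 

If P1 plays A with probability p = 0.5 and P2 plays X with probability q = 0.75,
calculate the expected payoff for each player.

E[P1] = 3.25, E[P2] = 2.25

Work:
E[P1] = p·q·π₁(A,X) + p·(1-q)·π₁(A,Y) + (1-p)·q·π₁(B,X) + (1-p)·(1-q)·π₁(B,Y)
= 0.5·0.75·3 + 0.5·0.25·6 + 0.5·0.75·2 + 0.5·0.25·5
= 3.25

E[P2] = 2.25 (similar calculation)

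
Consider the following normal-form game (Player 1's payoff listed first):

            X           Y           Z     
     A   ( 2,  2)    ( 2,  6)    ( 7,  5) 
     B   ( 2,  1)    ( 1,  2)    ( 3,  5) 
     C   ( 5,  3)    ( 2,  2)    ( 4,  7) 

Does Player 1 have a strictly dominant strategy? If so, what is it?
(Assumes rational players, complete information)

No strictly dominant strategy exists for Player 1

Work:
A strategy strictly dominates another if it gives a strictly higher payoff against every opponent action. Compare each pair of P1's strategies column-by-column:
  A vs B: [2 vs 2, 2 vs 1, 7 vs 3] → A does not strictly dominate B (column X: 2 ≤ 2)
  A vs C: [2 vs 5, 2 vs 2, 7 vs 4] → A does not strictly dominate C (column X: 2 ≤ 5)
  B vs A: [2 vs 2, 1 vs 2, 3 vs 7] → B does not strictly dominate A (column X: 2 ≤ 2)
  B vs C: [2 vs 5, 1 vs 2, 3 vs 4] → B does not strictly dominate C (column X: 2 ≤ 5)
  C vs A: [5 vs 2, 2 vs 2, 4 vs 7] → C does not strictly dominate A (column Y: 2 ≤ 2)
  C vs B: [5 vs 2, 2 vs 1, 4 vs 3] → C strictly dominates B
No single strategy strictly dominates all others → no strictly dominant strategy.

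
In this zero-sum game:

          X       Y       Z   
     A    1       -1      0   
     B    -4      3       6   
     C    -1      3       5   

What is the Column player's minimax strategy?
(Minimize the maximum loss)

Column should play X, value = 1

Work:
Column player minimizes Row's maximum payoff:
Column X: max payoff to Row = 1
Column Y: max payoff to Row = 3
Column Z: max payoff to Row = 6
Minimum is 1, achieved by column X.
Minimax strategy: X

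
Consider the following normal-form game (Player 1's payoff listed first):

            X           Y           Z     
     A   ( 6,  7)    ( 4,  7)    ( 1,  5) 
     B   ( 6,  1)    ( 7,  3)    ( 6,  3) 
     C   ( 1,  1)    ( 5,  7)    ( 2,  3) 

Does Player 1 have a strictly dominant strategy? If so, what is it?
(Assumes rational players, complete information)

No strictly dominant strategy exists for Player 1

Work:
A strategy strictly dominates another if it gives a strictly higher payoff against every opponent action. Compare each pair of P1's strategies column-by-column:
  A vs B: [6 vs 6, 4 vs 7, 1 vs 6] → A does not strictly dominate B (column X: 6 ≤ 6)
  A vs C: [6 vs 1, 4 vs 5, 1 vs 2] → A does not strictly dominate C (column Y: 4 ≤ 5)
  B vs A: [6 vs 6, 7 vs 4, 6 vs 1] → B does not strictly dominate A (column X: 6 ≤ 6)
  B vs C: [6 vs 1, 7 vs 5, 6 vs 2] → B strictly dominates C
  C vs A: [1 vs 6, 5 vs 4, 2 vs 1] → C does not strictly dominate A (column X: 1 ≤ 6)
  C vs B: [1 vs 6, 5 vs 7, 2 vs 6] → C does not strictly dominate B (column X: 1 ≤ 6)
No single strategy strictly dominates all others → no strictly dominant strategy.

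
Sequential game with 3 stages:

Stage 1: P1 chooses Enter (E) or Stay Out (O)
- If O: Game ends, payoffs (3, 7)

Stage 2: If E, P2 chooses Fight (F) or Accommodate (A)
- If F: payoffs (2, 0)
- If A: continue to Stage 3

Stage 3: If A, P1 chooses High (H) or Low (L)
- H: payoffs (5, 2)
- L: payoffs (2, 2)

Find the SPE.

SPE: (E, A, H); Outcome (5, 2)

Work:
Stage 3: P1 chooses H (5 vs 2)
Stage 2: P2: F->0, A->2 (anticipating H). Choose A
Stage 1: P1: O->3, E->5 (anticipating A, H). Choose E
SPE path: E -> A -> H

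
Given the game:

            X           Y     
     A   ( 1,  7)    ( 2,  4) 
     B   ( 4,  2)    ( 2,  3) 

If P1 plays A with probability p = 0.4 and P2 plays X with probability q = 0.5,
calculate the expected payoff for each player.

E[P1] = 2.4, E[P2] = 3.7

Work:
E[P1] = p·q·π₁(A,X) + p·(1-q)·π₁(A,Y) + (1-p)·q·π₁(B,X) + (1-p)·(1-q)·π₁(B,Y)
= 0.4·0.5·1 + 0.4·0.5·2 + 0.6·0.5·4 + 0.6·0.5·2
= 2.4

E[P2] = 3.7 (similar calculation)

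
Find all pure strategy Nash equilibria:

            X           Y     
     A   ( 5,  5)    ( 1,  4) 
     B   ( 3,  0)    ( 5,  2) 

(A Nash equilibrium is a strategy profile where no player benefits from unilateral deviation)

Nash equilibrium: (A, X), (B, Y)

Work:
Best responses:
  P1 vs X: payoffs [5, 3] → best response A (payoff 5)
  P1 vs Y: payoffs [1, 5] → best response B (payoff 5)
  P2 vs A: payoffs [5, 4] → best response X (payoff 5)
  P2 vs B: payoffs [0, 2] → best response Y (payoff 2)
Mutual best responses: (A,X), (B,Y) → Nash equilibria.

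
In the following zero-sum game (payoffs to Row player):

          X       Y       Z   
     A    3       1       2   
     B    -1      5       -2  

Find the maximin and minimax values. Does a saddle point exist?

Maximin = 1, Minimax = 2, Saddle: False

Work:
Row minimums: [1, -2] → maximin = 1
Column maximums: [3, 5, 2] → minimax = 2
No saddle point (maximin ≠ minimax). Mixed strategy needed.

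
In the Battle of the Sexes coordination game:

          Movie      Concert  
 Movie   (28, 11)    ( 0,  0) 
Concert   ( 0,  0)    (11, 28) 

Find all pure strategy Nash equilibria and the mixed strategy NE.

Pure NE: (Movie, Movie) and (Concert, Concert); Mixed NE: p = 0.7179, q = 0.2821

Work:
Check pure NE:
(Movie, Movie): (28, 11) - no unilateral deviation beneficial
(Concert, Concert): (11, 28) - no unilateral deviation beneficial
Mixed NE: P1 plays Movie with p = 0.7179, P2 plays Movie with q = 0.2821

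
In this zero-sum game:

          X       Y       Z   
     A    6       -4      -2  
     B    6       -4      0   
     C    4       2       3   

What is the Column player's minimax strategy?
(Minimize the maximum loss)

Column should play Y, value = 2

Work:
Column player minimizes Row's maximum payoff:
Column X: max payoff to Row = 6
Column Y: max payoff to Row = 2
Column Z: max payoff to Row = 3
Minimum is 2, achieved by column Y.
Minimax strategy: Y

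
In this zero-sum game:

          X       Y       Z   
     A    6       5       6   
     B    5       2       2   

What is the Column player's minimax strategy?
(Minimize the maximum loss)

Column should play Y, value = 5

Work:
Column player minimizes Row's maximum payoff:
Column X: max payoff to Row = 6
Column Y: max payoff to Row = 5
Column Z: max payoff to Row = 6
Minimum is 5, achieved by column Y.
Minimax strategy: Y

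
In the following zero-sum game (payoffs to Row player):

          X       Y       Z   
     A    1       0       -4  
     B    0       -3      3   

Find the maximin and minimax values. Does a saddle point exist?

Maximin = -3, Minimax = 0, Saddle: False

Work:
Row minimums: [-4, -3] → maximin = -3
Column maximums: [1, 0, 3] → minimax = 0
No saddle point (maximin ≠ minimax). Mixed strategy needed.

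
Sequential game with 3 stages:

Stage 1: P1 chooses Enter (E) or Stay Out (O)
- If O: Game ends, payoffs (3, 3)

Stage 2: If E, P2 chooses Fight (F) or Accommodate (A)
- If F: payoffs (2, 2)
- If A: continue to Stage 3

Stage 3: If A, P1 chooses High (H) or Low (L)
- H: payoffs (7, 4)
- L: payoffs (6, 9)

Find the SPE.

SPE: (E, A, H); Outcome (7, 4)

Work:
Stage 3: P1 chooses H (7 vs 6)
Stage 2: P2: F->2, A->4 (anticipating H). Choose A
Stage 1: P1: O->3, E->7 (anticipating A, H). Choose E
SPE path: E -> A -> H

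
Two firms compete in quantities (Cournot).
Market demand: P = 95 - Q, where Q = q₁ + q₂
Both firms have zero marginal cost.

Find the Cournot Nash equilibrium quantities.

q₁* = q₂* = 31.67; P* = 31.67

Work:
Profit: π_i = P·q_i = (a - q_i - q_j)·q_i
FOC: ∂π_i/∂q_i = a - 2q_i - q_j = 0
Reaction function: q_i = (95 - q_j)/2
Symmetry: q* = 95/3 = 31.67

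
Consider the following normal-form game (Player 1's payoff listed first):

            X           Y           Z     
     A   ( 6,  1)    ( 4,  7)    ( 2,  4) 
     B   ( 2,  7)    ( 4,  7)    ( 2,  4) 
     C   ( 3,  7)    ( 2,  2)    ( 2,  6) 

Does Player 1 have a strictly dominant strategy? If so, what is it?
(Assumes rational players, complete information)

No strictly dominant strategy exists for Player 1

Work:
A strategy strictly dominates another if it gives a strictly higher payoff against every opponent action. Compare each pair of P1's strategies column-by-column:
  A vs B: [6 vs 2, 4 vs 4, 2 vs 2] → A does not strictly dominate B (column Y: 4 ≤ 4)
  A vs C: [6 vs 3, 4 vs 2, 2 vs 2] → A does not strictly dominate C (column Z: 2 ≤ 2)
  B vs A: [2 vs 6, 4 vs 4, 2 vs 2] → B does not strictly dominate A (column X: 2 ≤ 6)
  B vs C: [2 vs 3, 4 vs 2, 2 vs 2] → B does not strictly dominate C (column X: 2 ≤ 3)
  C vs A: [3 vs 6, 2 vs 4, 2 vs 2] → C does not strictly dominate A (column X: 3 ≤ 6)
  C vs B: [3 vs 2, 2 vs 4, 2 vs 2] → C does not strictly dominate B (column Y: 2 ≤ 4)
No single strategy strictly dominates all others → no strictly dominant strategy.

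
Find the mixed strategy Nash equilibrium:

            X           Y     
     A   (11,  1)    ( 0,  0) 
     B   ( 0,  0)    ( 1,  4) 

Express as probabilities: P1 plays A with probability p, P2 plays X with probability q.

p = 0.8, q = 0.0833

Work:
Find probabilities that make opponent indifferent:
P2 chooses q to make P1 indifferent between A and B
P1 chooses p to make P2 indifferent between X and Y
Mixed NE: P1 plays (A: 0.8, B: 0.2), P2 plays (X: 0.0833, Y: 0.9167)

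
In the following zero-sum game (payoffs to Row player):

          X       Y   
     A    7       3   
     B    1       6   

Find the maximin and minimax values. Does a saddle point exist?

Maximin = 3, Minimax = 6, Saddle: False

Work:
Row minimums: [3, 1] → maximin = 3
Column maximums: [7, 6] → minimax = 6
No saddle point (maximin ≠ minimax). Mixed strategy needed.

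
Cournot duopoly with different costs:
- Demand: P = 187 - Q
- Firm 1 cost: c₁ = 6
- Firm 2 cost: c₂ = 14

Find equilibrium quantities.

q₁* = 63.0, q₂* = 55.0

Work:
Reaction: q₁ = (187 - 6 - q₂)/2
Reaction: q₂ = (187 - 14 - q₁)/2
Solve simultaneously:
q₁* = (187 - 2×6 + 14)/3 = 63.0
q₂* = (187 - 2×14 + 6)/3 = 55.0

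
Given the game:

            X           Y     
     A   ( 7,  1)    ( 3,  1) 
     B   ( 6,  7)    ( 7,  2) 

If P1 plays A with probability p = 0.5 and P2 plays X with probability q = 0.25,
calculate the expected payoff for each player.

E[P1] = 5.375, E[P2] = 2.125

Work:
E[P1] = p·q·π₁(A,X) + p·(1-q)·π₁(A,Y) + (1-p)·q·π₁(B,X) + (1-p)·(1-q)·π₁(B,Y)
= 0.5·0.25·7 + 0.5·0.75·3 + 0.5·0.25·6 + 0.5·0.75·7
= 5.375

E[P2] = 2.125 (similar calculation)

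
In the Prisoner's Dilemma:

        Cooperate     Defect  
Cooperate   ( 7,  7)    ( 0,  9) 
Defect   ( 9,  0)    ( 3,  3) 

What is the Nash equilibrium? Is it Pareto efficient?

(Defect, Defect) is NE; not Pareto efficient

Work:
Defect dominates Cooperate for both players:
If P2 cooperates: Defect (9) > Cooperate (7)
If P2 defects: Defect (3) > Cooperate (0)
NE: (Defect, Defect) with payoff (3, 3)
But (Cooperate, Cooperate) = (7, 7) Pareto dominates (3, 3)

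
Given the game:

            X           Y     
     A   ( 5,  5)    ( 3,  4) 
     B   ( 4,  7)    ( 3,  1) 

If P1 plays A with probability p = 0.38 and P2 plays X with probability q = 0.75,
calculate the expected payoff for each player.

E[P1] = 4.035, E[P2] = 5.215

Work:
E[P1] = p·q·π₁(A,X) + p·(1-q)·π₁(A,Y) + (1-p)·q·π₁(B,X) + (1-p)·(1-q)·π₁(B,Y)
= 0.38·0.75·5 + 0.38·0.25·3 + 0.62·0.75·4 + 0.62·0.25·3
= 4.035

E[P2] = 5.215 (similar calculation)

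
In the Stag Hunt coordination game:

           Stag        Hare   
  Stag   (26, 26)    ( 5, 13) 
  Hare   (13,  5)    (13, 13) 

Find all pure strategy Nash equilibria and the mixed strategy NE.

Pure NE: (Stag, Stag) and (Hare, Hare); Mixed NE: p = 0.381, q = 0.381

Work:
Check pure NE:
(Stag, Stag): (26, 26) - no unilateral deviation beneficial
(Hare, Hare): (13, 13) - no unilateral deviation beneficial
Mixed NE: P1 plays Stag with p = 0.381, P2 plays Stag with q = 0.381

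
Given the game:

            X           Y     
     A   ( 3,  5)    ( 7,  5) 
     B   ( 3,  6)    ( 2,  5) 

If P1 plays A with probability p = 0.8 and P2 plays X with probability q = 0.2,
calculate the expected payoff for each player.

E[P1] = 5.4, E[P2] = 5.04

Work:
E[P1] = p·q·π₁(A,X) + p·(1-q)·π₁(A,Y) + (1-p)·q·π₁(B,X) + (1-p)·(1-q)·π₁(B,Y)
= 0.8·0.2·3 + 0.8·0.8·7 + 0.2·0.2·3 + 0.2·0.8·2
= 5.4

E[P2] = 5.04 (similar calculation)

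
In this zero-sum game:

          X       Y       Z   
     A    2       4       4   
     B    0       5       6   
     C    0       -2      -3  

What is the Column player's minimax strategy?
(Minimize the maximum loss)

Column should play X, value = 2

Work:
Column player minimizes Row's maximum payoff:
Column X: max payoff to Row = 2
Column Y: max payoff to Row = 5
Column Z: max payoff to Row = 6
Minimum is 2, achieved by column X.
Minimax strategy: X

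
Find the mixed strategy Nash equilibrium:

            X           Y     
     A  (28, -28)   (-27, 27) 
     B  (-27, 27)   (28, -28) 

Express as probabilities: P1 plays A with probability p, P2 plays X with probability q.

p = 0.5, q = 0.5

Work:
Find probabilities that make opponent indifferent:
P2 chooses q to make P1 indifferent between A and B
P1 chooses p to make P2 indifferent between X and Y
Mixed NE: P1 plays (A: 0.5, B: 0.5), P2 plays (X: 0.5, Y: 0.5)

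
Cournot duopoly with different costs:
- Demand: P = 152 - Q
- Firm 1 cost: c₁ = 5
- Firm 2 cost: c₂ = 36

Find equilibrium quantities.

q₁* = 59.33, q₂* = 28.33

Work:
Reaction: q₁ = (152 - 5 - q₂)/2
Reaction: q₂ = (152 - 36 - q₁)/2
Solve simultaneously:
q₁* = (152 - 2×5 + 36)/3 = 59.33
q₂* = (152 - 2×36 + 5)/3 = 28.33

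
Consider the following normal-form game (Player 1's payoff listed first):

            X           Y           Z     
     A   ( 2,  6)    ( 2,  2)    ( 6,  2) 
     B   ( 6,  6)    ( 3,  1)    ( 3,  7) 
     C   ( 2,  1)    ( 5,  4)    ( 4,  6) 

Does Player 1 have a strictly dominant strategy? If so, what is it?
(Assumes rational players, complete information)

No strictly dominant strategy exists for Player 1

Work:
A strategy strictly dominates another if it gives a strictly higher payoff against every opponent action. Compare each pair of P1's strategies column-by-column:
  A vs B: [2 vs 6, 2 vs 3, 6 vs 3] → A does not strictly dominate B (column X: 2 ≤ 6)
  A vs C: [2 vs 2, 2 vs 5, 6 vs 4] → A does not strictly dominate C (column X: 2 ≤ 2)
  B vs A: [6 vs 2, 3 vs 2, 3 vs 6] → B does not strictly dominate A (column Z: 3 ≤ 6)
  B vs C: [6 vs 2, 3 vs 5, 3 vs 4] → B does not strictly dominate C (column Y: 3 ≤ 5)
  C vs A: [2 vs 2, 5 vs 2, 4 vs 6] → C does not strictly dominate A (column X: 2 ≤ 2)
  C vs B: [2 vs 6, 5 vs 3, 4 vs 3] → C does not strictly dominate B (column X: 2 ≤ 6)
No single strategy strictly dominates all others → no strictly dominant strategy.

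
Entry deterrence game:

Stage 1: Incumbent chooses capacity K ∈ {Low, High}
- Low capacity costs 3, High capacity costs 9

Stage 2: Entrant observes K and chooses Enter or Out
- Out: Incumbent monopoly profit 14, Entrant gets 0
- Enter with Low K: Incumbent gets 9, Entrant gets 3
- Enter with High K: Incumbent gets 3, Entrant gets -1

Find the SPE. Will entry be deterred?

SPE: (Low, Enter|Low, Out|High); Entry not deterred. Incumbent net profit = 6, Entrant gets 3

Work:
After Low K: Entrant enters (3 > 0)
After High K: Entrant stays out (-1 < 0)
Incumbent: Low → 9−3=6, High → 14−9=5
Incumbent chooses Low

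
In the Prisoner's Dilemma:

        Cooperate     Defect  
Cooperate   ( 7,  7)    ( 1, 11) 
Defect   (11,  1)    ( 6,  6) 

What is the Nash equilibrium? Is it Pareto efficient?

(Defect, Defect) is NE; not Pareto efficient

Work:
Defect dominates Cooperate for both players:
If P2 cooperates: Defect (11) > Cooperate (7)
If P2 defects: Defect (6) > Cooperate (1)
NE: (Defect, Defect) with payoff (6, 6)
But (Cooperate, Cooperate) = (7, 7) Pareto dominates (6, 6)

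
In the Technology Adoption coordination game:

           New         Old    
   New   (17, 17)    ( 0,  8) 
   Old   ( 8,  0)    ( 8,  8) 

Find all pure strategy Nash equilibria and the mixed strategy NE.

Pure NE: (New, New) and (Old, Old); Mixed NE: p = 0.4706, q = 0.4706

Work:
Check pure NE:
(New, New): (17, 17) - no unilateral deviation beneficial
(Old, Old): (8, 8) - no unilateral deviation beneficial
Mixed NE: P1 plays New with p = 0.4706, P2 plays New with q = 0.4706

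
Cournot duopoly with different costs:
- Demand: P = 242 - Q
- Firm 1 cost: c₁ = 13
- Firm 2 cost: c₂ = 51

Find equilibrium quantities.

q₁* = 89.0, q₂* = 51.0

Work:
Reaction: q₁ = (242 - 13 - q₂)/2
Reaction: q₂ = (242 - 51 - q₁)/2
Solve simultaneously:
q₁* = (242 - 2×13 + 51)/3 = 89.0
q₂* = (242 - 2×51 + 13)/3 = 51.0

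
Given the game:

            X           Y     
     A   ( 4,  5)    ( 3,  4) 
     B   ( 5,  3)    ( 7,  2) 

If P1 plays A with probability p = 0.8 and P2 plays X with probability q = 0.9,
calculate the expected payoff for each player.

E[P1] = 4.16, E[P2] = 4.5

Work:
E[P1] = p·q·π₁(A,X) + p·(1-q)·π₁(A,Y) + (1-p)·q·π₁(B,X) + (1-p)·(1-q)·π₁(B,Y)
= 0.8·0.9·4 + 0.8·0.1·3 + 0.2·0.9·5 + 0.2·0.1·7
= 4.16

E[P2] = 4.5 (similar calculation)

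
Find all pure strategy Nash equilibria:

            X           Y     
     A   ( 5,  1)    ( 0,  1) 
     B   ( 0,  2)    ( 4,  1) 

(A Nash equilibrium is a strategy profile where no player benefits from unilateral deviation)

Nash equilibrium: (A, X)

Work:
Best responses:
  P1 vs X: payoffs [5, 0] → best response A (payoff 5)
  P1 vs Y: payoffs [0, 4] → best response B (payoff 4)
  P2 vs A: payoffs [1, 1] → best response X/Y (payoff 1)
  P2 vs B: payoffs [2, 1] → best response X (payoff 2)
Mutual best responses: (A,X) → Nash equilibria.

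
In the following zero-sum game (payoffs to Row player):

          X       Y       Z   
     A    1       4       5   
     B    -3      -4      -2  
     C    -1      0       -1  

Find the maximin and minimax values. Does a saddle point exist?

Maximin = 1, Minimax = 1, Saddle: True

Work:
Row minimums: [1, -4, -1] → maximin = 1
Column maximums: [1, 4, 5] → minimax = 1
Saddle point exists! Game value = 1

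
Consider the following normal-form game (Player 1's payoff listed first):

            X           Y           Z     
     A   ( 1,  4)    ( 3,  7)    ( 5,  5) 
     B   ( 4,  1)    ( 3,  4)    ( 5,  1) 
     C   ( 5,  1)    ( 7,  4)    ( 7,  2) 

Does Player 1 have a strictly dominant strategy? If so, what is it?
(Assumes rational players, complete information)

Yes, Player 1's strictly dominant strategy is C

Work:
A strategy strictly dominates another if it gives a strictly higher payoff against every opponent action. Compare each pair of P1's strategies column-by-column:
  A vs B: [1 vs 4, 3 vs 3, 5 vs 5] → A does not strictly dominate B (column X: 1 ≤ 4)
  A vs C: [1 vs 5, 3 vs 7, 5 vs 7] → A does not strictly dominate C (column X: 1 ≤ 5)
  B vs A: [4 vs 1, 3 vs 3, 5 vs 5] → B does not strictly dominate A (column Y: 3 ≤ 3)
  B vs C: [4 vs 5, 3 vs 7, 5 vs 7] → B does not strictly dominate C (column X: 4 ≤ 5)
  C vs A: [5 vs 1, 7 vs 3, 7 vs 5] → C strictly dominates A
  C vs B: [5 vs 4, 7 vs 3, 7 vs 5] → C strictly dominates B
C strictly dominates every other strategy → strictly dominant.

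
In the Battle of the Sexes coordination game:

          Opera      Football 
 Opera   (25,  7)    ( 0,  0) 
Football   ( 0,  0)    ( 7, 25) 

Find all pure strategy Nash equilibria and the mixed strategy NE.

Pure NE: (Opera, Opera) and (Football, Football); Mixed NE: p = 0.7812, q = 0.2188

Work:
Check pure NE:
(Opera, Opera): (25, 7) - no unilateral deviation beneficial
(Football, Football): (7, 25) - no unilateral deviation beneficial
Mixed NE: P1 plays Opera with p = 0.7812, P2 plays Opera with q = 0.2188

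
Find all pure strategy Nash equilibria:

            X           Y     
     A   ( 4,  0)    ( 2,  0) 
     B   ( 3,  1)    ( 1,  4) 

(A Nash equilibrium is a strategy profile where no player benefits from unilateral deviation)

Nash equilibrium: (A, X), (A, Y)

Work:
Best responses:
  P1 vs X: payoffs [4, 3] → best response A (payoff 4)
  P1 vs Y: payoffs [2, 1] → best response A (payoff 2)
  P2 vs A: payoffs [0, 0] → best response X/Y (payoff 0)
  P2 vs B: payoffs [1, 4] → best response Y (payoff 4)
Mutual best responses: (A,X), (A,Y) → Nash equilibria.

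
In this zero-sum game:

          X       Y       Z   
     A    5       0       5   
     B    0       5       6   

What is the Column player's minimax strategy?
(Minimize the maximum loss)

Column should play X or Y (all achieve the minimum), value = 5

Work:
Column player minimizes Row's maximum payoff:
Column X: max payoff to Row = 5
Column Y: max payoff to Row = 5
Column Z: max payoff to Row = 6
Minimum is 5, achieved by columns X, Y (tied).
Each of X or Y is a minimax strategy.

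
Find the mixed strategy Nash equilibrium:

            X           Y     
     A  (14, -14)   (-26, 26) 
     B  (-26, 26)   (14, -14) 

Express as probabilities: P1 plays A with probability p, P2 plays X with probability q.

p = 0.5, q = 0.5

Work:
Find probabilities that make opponent indifferent:
P2 chooses q to make P1 indifferent between A and B
P1 chooses p to make P2 indifferent between X and Y
Mixed NE: P1 plays (A: 0.5, B: 0.5), P2 plays (X: 0.5, Y: 0.5)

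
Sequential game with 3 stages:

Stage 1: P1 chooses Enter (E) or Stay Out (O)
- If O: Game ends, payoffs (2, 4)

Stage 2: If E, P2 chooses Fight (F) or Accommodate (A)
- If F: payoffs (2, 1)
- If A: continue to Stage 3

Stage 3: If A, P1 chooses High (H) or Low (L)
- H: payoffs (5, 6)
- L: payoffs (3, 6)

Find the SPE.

SPE: (E, A, H); Outcome (5, 6)

Work:
Stage 3: P1 chooses H (5 vs 3)
Stage 2: P2: F->1, A->6 (anticipating H). Choose A
Stage 1: P1: O->2, E->5 (anticipating A, H). Choose E
SPE path: E -> A -> H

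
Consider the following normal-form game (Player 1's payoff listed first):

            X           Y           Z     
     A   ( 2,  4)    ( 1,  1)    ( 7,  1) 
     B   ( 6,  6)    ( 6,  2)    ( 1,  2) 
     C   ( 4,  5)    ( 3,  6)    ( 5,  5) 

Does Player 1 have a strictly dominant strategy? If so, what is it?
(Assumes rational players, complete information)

No strictly dominant strategy exists for Player 1

Work:
A strategy strictly dominates another if it gives a strictly higher payoff against every opponent action. Compare each pair of P1's strategies column-by-column:
  A vs B: [2 vs 6, 1 vs 6, 7 vs 1] → A does not strictly dominate B (column X: 2 ≤ 6)
  A vs C: [2 vs 4, 1 vs 3, 7 vs 5] → A does not strictly dominate C (column X: 2 ≤ 4)
  B vs A: [6 vs 2, 6 vs 1, 1 vs 7] → B does not strictly dominate A (column Z: 1 ≤ 7)
  B vs C: [6 vs 4, 6 vs 3, 1 vs 5] → B does not strictly dominate C (column Z: 1 ≤ 5)
  C vs A: [4 vs 2, 3 vs 1, 5 vs 7] → C does not strictly dominate A (column Z: 5 ≤ 7)
  C vs B: [4 vs 6, 3 vs 6, 5 vs 1] → C does not strictly dominate B (column X: 4 ≤ 6)
No single strategy strictly dominates all others → no strictly dominant strategy.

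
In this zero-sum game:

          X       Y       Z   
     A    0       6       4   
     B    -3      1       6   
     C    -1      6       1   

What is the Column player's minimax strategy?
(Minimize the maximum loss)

Column should play X, value = 0

Work:
Column player minimizes Row's maximum payoff:
Column X: max payoff to Row = 0
Column Y: max payoff to Row = 6
Column Z: max payoff to Row = 6
Minimum is 0, achieved by column X.
Minimax strategy: X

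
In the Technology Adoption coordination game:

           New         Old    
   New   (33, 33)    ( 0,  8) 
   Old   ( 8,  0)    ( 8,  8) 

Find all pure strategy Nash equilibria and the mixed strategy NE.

Pure NE: (New, New) and (Old, Old); Mixed NE: p = 0.2424, q = 0.2424

Work:
Check pure NE:
(New, New): (33, 33) - no unilateral deviation beneficial
(Old, Old): (8, 8) - no unilateral deviation beneficial
Mixed NE: P1 plays New with p = 0.2424, P2 plays New with q = 0.2424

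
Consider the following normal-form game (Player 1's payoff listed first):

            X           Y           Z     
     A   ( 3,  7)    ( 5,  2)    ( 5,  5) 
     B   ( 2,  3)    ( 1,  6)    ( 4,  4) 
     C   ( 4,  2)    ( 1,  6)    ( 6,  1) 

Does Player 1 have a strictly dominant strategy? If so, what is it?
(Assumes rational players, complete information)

No strictly dominant strategy exists for Player 1

Work:
A strategy strictly dominates another if it gives a strictly higher payoff against every opponent action. Compare each pair of P1's strategies column-by-column:
  A vs B: [3 vs 2, 5 vs 1, 5 vs 4] → A strictly dominates B
  A vs C: [3 vs 4, 5 vs 1, 5 vs 6] → A does not strictly dominate C (column X: 3 ≤ 4)
  B vs A: [2 vs 3, 1 vs 5, 4 vs 5] → B does not strictly dominate A (column X: 2 ≤ 3)
  B vs C: [2 vs 4, 1 vs 1, 4 vs 6] → B does not strictly dominate C (column X: 2 ≤ 4)
  C vs A: [4 vs 3, 1 vs 5, 6 vs 5] → C does not strictly dominate A (column Y: 1 ≤ 5)
  C vs B: [4 vs 2, 1 vs 1, 6 vs 4] → C does not strictly dominate B (column Y: 1 ≤ 1)
No single strategy strictly dominates all others → no strictly dominant strategy.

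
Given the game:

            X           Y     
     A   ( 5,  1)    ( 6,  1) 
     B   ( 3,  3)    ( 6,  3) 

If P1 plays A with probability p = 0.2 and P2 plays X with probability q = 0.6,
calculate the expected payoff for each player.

E[P1] = 4.44, E[P2] = 2.6

Work:
E[P1] = p·q·π₁(A,X) + p·(1-q)·π₁(A,Y) + (1-p)·q·π₁(B,X) + (1-p)·(1-q)·π₁(B,Y)
= 0.2·0.6·5 + 0.2·0.4·6 + 0.8·0.6·3 + 0.8·0.4·6
= 4.44

E[P2] = 2.6 (similar calculation)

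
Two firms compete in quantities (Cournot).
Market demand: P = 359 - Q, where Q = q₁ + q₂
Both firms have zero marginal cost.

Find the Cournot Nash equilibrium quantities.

q₁* = q₂* = 119.67; P* = 119.67

Work:
Profit: π_i = P·q_i = (a - q_i - q_j)·q_i
FOC: ∂π_i/∂q_i = a - 2q_i - q_j = 0
Reaction function: q_i = (359 - q_j)/2
Symmetry: q* = 359/3 = 119.67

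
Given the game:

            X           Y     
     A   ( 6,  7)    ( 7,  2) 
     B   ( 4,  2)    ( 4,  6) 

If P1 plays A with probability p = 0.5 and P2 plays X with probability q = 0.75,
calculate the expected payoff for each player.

E[P1] = 5.125, E[P2] = 4.375

Work:
E[P1] = p·q·π₁(A,X) + p·(1-q)·π₁(A,Y) + (1-p)·q·π₁(B,X) + (1-p)·(1-q)·π₁(B,Y)
= 0.5·0.75·6 + 0.5·0.25·7 + 0.5·0.75·4 + 0.5·0.25·4
= 5.125

E[P2] = 4.375 (similar calculation)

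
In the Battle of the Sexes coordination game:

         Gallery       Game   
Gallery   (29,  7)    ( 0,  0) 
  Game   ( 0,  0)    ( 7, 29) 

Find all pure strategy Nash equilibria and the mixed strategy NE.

Pure NE: (Gallery, Gallery) and (Game, Game); Mixed NE: p = 0.8056, q = 0.1944

Work:
Check pure NE:
(Gallery, Gallery): (29, 7) - no unilateral deviation beneficial
(Game, Game): (7, 29) - no unilateral deviation beneficial
Mixed NE: P1 plays Gallery with p = 0.8056, P2 plays Gallery with q = 0.1944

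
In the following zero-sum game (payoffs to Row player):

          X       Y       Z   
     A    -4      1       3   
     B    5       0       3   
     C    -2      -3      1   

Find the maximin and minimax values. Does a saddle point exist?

Maximin = 0, Minimax = 1, Saddle: False

Work:
Row minimums: [-4, 0, -3] → maximin = 0
Column maximums: [5, 1, 3] → minimax = 1
No saddle point (maximin ≠ minimax). Mixed strategy needed.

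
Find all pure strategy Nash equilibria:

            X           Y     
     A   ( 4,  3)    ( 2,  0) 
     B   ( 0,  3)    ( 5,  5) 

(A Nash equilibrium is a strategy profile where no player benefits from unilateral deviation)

Nash equilibrium: (A, X), (B, Y)

Work:
Best responses:
  P1 vs X: payoffs [4, 0] → best response A (payoff 4)
  P1 vs Y: payoffs [2, 5] → best response B (payoff 5)
  P2 vs A: payoffs [3, 0] → best response X (payoff 3)
  P2 vs B: payoffs [3, 5] → best response Y (payoff 5)
Mutual best responses: (A,X), (B,Y) → Nash equilibria.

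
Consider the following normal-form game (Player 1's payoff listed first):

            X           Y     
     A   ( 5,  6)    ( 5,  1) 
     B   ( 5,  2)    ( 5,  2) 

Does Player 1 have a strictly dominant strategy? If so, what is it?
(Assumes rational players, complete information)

No strictly dominant strategy exists for Player 1

Work:
A strategy strictly dominates another if it gives a strictly higher payoff against every opponent action. Compare each pair of P1's strategies column-by-column:
  A vs B: [5 vs 5, 5 vs 5] → A does not strictly dominate B (column X: 5 ≤ 5)
  B vs A: [5 vs 5, 5 vs 5] → B does not strictly dominate A (column X: 5 ≤ 5)
No single strategy strictly dominates all others → no strictly dominant strategy.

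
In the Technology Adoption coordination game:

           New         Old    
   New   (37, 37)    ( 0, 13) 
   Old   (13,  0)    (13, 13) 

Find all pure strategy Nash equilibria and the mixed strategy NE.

Pure NE: (New, New) and (Old, Old); Mixed NE: p = 0.3514, q = 0.3514

Work:
Check pure NE:
(New, New): (37, 37) - no unilateral deviation beneficial
(Old, Old): (13, 13) - no unilateral deviation beneficial
Mixed NE: P1 plays New with p = 0.3514, P2 plays New with q = 0.3514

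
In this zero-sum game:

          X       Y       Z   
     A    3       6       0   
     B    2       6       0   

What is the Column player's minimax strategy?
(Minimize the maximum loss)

Column should play Z, value = 0

Work:
Column player minimizes Row's maximum payoff:
Column X: max payoff to Row = 3
Column Y: max payoff to Row = 6
Column Z: max payoff to Row = 0
Minimum is 0, achieved by column Z.
Minimax strategy: Z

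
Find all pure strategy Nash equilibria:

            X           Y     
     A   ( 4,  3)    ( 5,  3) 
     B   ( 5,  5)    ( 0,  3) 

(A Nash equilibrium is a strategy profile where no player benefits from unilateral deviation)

Nash equilibrium: (A, Y), (B, X)

Work:
Best responses:
  P1 vs X: payoffs [4, 5] → best response B (payoff 5)
  P1 vs Y: payoffs [5, 0] → best response A (payoff 5)
  P2 vs A: payoffs [3, 3] → best response X/Y (payoff 3)
  P2 vs B: payoffs [5, 3] → best response X (payoff 5)
Mutual best responses: (A,Y), (B,X) → Nash equilibria.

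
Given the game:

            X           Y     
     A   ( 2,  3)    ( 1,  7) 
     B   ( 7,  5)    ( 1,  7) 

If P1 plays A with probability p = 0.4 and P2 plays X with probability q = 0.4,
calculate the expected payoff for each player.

E[P1] = 2.6, E[P2] = 5.88

Work:
E[P1] = p·q·π₁(A,X) + p·(1-q)·π₁(A,Y) + (1-p)·q·π₁(B,X) + (1-p)·(1-q)·π₁(B,Y)
= 0.4·0.4·2 + 0.4·0.6·1 + 0.6·0.4·7 + 0.6·0.6·1
= 2.6

E[P2] = 5.88 (similar calculation)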